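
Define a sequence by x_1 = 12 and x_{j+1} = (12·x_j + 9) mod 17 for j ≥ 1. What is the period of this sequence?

16

Computing terms: x_1 = 12; x_2 = 0; x_3 = 9; x_4 = 15; x_5 = 2; x_6 = 16; x_7 = 14; x_8 = 7; x_9 = 8; x_{10} = 3; x_{11} = 11; x_{12} = 5; x_{13} = 1; x_{14} = 4; x_{15} = 6; x_{16} = 13; x_{17} = 12.
The sequence repeats with period 16.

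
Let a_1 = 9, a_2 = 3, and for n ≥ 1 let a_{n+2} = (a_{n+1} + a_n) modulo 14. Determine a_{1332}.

8

a_1 = 9; a_2 = 3; a_3 = 12; a_4 = 1; a_5 = 13; a_6 = 0; a_7 = 13; a_8 = 13; a_9 = 12; a_{10} = 11; a_{11} = 9; a_{12} = 6; a_{13} = 1; a_{14} = 7; a_{15} = 8; a_{16} = 1; a_{17} = 9; a_{18} = 10; a_{19} = 5; a_{20} = 1; a_{21} = 6; a_{22} = 7; a_{23} = 13; a_{24} = 6; a_{25} = 5; a_{26} = 11; a_{27} = 2; a_{28} = 13; a_{29} = 1; a_{30} = 0; a_{31} = 1; a_{32} = 1; a_{33} = 2; a_{34} = 3; a_{35} = 5; a_{36} = 8; a_{37} = 13; a_{38} = 7; a_{39} = 6; a_{40} = 13; a_{41} = 5; a_{42} = 4; a_{43} = 9; a_{44} = 13; a_{45} = 8; a_{46} = 7; a_{47} = 1; a_{48} = 8; a_{49} = 9; a_{50} = 3.
The sequence repeats with period 48.
(1332 - 1) mod 48 = 35, so a_{1332} = a_{36} = 8.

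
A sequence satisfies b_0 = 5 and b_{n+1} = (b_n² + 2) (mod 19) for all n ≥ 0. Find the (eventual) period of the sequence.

3

b_0 = 5,  b_1 = 8,  b_2 = 9,  b_3 = 7,  b_4 = 13,  b_5 = 0,  b_6 = 2,  b_7 = 6,  b_8 = 0.
Since b_8 = b_5 = 0, the sequence is eventually periodic: after a pre-period of length 5 it cycles with period 3.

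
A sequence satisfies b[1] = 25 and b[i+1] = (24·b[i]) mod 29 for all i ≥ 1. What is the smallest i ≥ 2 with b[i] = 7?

We have b[1] = 25; b[2] = 20; b[3] = 16; b[4] = 7; b[5] = 23; b[6] = 1; b[7] = 24; b[8] = 25.
Since b[8] = b[1] = 25, the sequence is periodic with period 7.
The value 7 first appears (with i ≥ 2) at b[4].

4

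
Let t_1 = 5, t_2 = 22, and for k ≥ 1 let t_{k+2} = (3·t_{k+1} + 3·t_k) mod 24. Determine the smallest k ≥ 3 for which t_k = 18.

Listing terms: t_1 = 5,  t_2 = 22,  t_3 = 9,  t_4 = 21,  t_5 = 18,  t_6 = 21,  t_7 = 21,  t_8 = 6,  t_9 = 9,  t_{10} = 21.
Since (t_9, t_{10}) = (t_3, t_4) = (9, 21) (two consecutive terms determine the rest), the sequence is eventually periodic: after a pre-period of length 2 it cycles with period 6.
The value 18 first appears (with k ≥ 3) at t_5.

5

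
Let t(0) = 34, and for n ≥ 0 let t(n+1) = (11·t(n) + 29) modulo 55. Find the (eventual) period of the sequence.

5

t(0) = 34,  t(1) = 18,  t(2) = 7,  t(3) = 51,  t(4) = 40,  t(5) = 29,  t(6) = 18.
Since t(6) = t(1) = 18, the sequence is eventually periodic: after a pre-period of length 1 it cycles with period 5.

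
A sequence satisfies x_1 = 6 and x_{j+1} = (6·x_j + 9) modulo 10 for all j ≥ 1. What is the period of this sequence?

5

Computing terms: x_1 = 6,  x_2 = 5,  x_3 = 9,  x_4 = 3,  x_5 = 7,  x_6 = 1,  x_7 = 5.
Since x_7 = x_2 = 5, the sequence is eventually periodic: after a pre-period of length 1 it cycles with period 5.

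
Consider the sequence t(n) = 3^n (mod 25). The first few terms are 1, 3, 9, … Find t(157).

t(0) = 1; t(1) = 3; t(2) = 9; t(3) = 2; t(4) = 6; t(5) = 18; t(6) = 4; t(7) = 12; t(8) = 11; t(9) = 8; t(10) = 24; t(11) = 22; t(12) = 16; t(13) = 23; t(14) = 19; t(15) = 7; t(16) = 21; t(17) = 13; t(18) = 14; t(19) = 17; t(20) = 1.
The sequence repeats with period 20.
(157 - 0) mod 20 = 17, so t(157) = t(17) = 13.

13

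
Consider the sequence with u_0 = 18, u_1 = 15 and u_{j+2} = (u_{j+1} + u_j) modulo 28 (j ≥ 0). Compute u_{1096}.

17

Computing terms: u_0 = 18; u_1 = 15; u_2 = 5; u_3 = 20; u_4 = 25; u_5 = 17; u_6 = 14; u_7 = 3; u_8 = 17; u_9 = 20; u_{10} = 9; u_{11} = 1; u_{12} = 10; u_{13} = 11; u_{14} = 21; u_{15} = 4; u_{16} = 25; u_{17} = 1; u_{18} = 26; u_{19} = 27; u_{20} = 25; u_{21} = 24; u_{22} = 21; u_{23} = 17; u_{24} = 10; u_{25} = 27; u_{26} = 9; u_{27} = 8; u_{28} = 17; u_{29} = 25; u_{30} = 14; u_{31} = 11; u_{32} = 25; u_{33} = 8; u_{34} = 5; u_{35} = 13; u_{36} = 18; u_{37} = 3; u_{38} = 21; u_{39} = 24; u_{40} = 17; u_{41} = 13; u_{42} = 2; u_{43} = 15; u_{44} = 17; u_{45} = 4; u_{46} = 21; u_{47} = 25; u_{48} = 18; u_{49} = 15.
The sequence repeats with period 48.
(1096 - 0) mod 48 = 40, so u_{1096} = u_{40} = 17.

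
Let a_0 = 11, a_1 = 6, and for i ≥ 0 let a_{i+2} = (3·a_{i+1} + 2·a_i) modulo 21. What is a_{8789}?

a_0 = 11, a_1 = 6, a_2 = 19, a_3 = 6, a_4 = 14, a_5 = 12, a_6 = 1, a_7 = 6, a_8 = 20, a_9 = 9, a_{10} = 4, a_{11} = 9, a_{12} = 14, a_{13} = 18, a_{14} = 19, a_{15} = 9, a_{16} = 2, a_{17} = 3, a_{18} = 13, a_{19} = 3, a_{20} = 14, a_{21} = 6, a_{22} = 4, a_{23} = 3, a_{24} = 17, a_{25} = 15, a_{26} = 16, a_{27} = 15, a_{28} = 14, a_{29} = 9, a_{30} = 13, a_{31} = 15, a_{32} = 8, a_{33} = 12, a_{34} = 10, a_{35} = 12, a_{36} = 14, a_{37} = 3, a_{38} = 16, a_{39} = 12, a_{40} = 5, a_{41} = 18, a_{42} = 1, a_{43} = 18, a_{44} = 14, a_{45} = 15, a_{46} = 10, a_{47} = 18, a_{48} = 11, a_{49} = 6.
Since (a_{48}, a_{49}) = (a_0, a_1) = (11, 6) (two consecutive terms determine the rest), the sequence is periodic with period 48.
(8789 - 0) mod 48 = 5, so a_{8789} = a_5 = 12.

12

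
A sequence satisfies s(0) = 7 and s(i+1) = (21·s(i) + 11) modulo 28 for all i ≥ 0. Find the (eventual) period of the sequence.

We have s(0) = 7,  s(1) = 18,  s(2) = 25,  s(3) = 4,  s(4) = 11,  s(5) = 18.
Since s(5) = s(1) = 18, the sequence is eventually periodic: after a pre-period of length 1 it cycles with period 4.

4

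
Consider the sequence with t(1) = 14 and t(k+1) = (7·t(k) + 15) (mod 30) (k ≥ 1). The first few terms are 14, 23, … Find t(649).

14

Computing terms: t(1) = 14, t(2) = 23, t(3) = 26, t(4) = 17, t(5) = 14.
Since t(5) = t(1) = 14, the sequence is periodic with period 4.
(649 - 1) mod 4 = 0, so t(649) = t(1) = 14.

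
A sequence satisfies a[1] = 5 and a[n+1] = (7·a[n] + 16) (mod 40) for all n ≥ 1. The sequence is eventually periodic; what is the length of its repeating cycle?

4

a[1] = 5,  a[2] = 11,  a[3] = 13,  a[4] = 27,  a[5] = 5.
Since a[5] = a[1] = 5, the sequence is periodic with period 4.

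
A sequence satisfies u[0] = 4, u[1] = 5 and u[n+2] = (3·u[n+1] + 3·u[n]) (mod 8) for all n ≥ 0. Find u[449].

We have u[0] = 4; u[1] = 5; u[2] = 3; u[3] = 0; u[4] = 1; u[5] = 3; u[6] = 4; u[7] = 5.
The sequence repeats with period 6.
(449 - 0) mod 6 = 5, so u[449] = u[5] = 3.

3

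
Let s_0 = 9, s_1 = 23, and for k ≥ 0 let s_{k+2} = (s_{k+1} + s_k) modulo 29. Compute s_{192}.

5

s_0 = 9, s_1 = 23, s_2 = 3, s_3 = 26, s_4 = 0, s_5 = 26, s_6 = 26, s_7 = 23, s_8 = 20, s_9 = 14, s_{10} = 5, s_{11} = 19, s_{12} = 24, s_{13} = 14, s_{14} = 9, s_{15} = 23.
Since (s_{14}, s_{15}) = (s_0, s_1) = (9, 23) (two consecutive terms determine the rest), the sequence is periodic with period 14.
(192 - 0) mod 14 = 10, so s_{192} = s_{10} = 5.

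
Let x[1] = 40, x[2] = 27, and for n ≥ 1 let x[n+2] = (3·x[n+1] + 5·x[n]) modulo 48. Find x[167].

23

Listing terms: x[1] = 40,  x[2] = 27,  x[3] = 41,  x[4] = 18,  x[5] = 19,  x[6] = 3,  x[7] = 8,  x[8] = 39,  x[9] = 13,  x[10] = 42,  x[11] = 47,  x[12] = 15,  x[13] = 40,  x[14] = 3,  x[15] = 17,  x[16] = 18,  x[17] = 43,  x[18] = 27,  x[19] = 8,  x[20] = 15,  x[21] = 37,  x[22] = 42,  x[23] = 23,  x[24] = 39,  x[25] = 40,  x[26] = 27.
Since (x[25], x[26]) = (x[1], x[2]) = (40, 27) (two consecutive terms determine the rest), the sequence is periodic with period 24.
(167 - 1) mod 24 = 22, so x[167] = x[23] = 23.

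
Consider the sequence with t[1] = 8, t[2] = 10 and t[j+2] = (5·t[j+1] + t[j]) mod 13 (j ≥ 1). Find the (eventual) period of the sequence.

12

Computing terms: t[1] = 8,  t[2] = 10,  t[3] = 6,  t[4] = 1,  t[5] = 11,  t[6] = 4,  t[7] = 5,  t[8] = 3,  t[9] = 7,  t[10] = 12,  t[11] = 2,  t[12] = 9,  t[13] = 8,  t[14] = 10.
The sequence repeats with period 12.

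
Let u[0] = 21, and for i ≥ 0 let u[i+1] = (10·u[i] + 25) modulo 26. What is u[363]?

Computing terms: u[0] = 21; u[1] = 1; u[2] = 9; u[3] = 11; u[4] = 5; u[5] = 23; u[6] = 21.
The sequence repeats with period 6.
(363 - 0) mod 6 = 3, so u[363] = u[3] = 11.

11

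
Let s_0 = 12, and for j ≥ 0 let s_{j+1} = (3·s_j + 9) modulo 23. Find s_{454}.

We have s_0 = 12; s_1 = 22; s_2 = 6; s_3 = 4; s_4 = 21; s_5 = 3; s_6 = 18; s_7 = 17; s_8 = 14; s_9 = 5; s_{10} = 1; s_{11} = 12.
Since s_{11} = s_0 = 12, the sequence is periodic with period 11.
So s_{454} = s_{0 + ((454-0) mod 11)} = s_3 = 4.

4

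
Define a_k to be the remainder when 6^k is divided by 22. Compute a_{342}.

Computing terms: a_1 = 6, a_2 = 14, a_3 = 18, a_4 = 20, a_5 = 10, a_6 = 16, a_7 = 8, a_8 = 4, a_9 = 2, a_{10} = 12, a_{11} = 6.
The sequence repeats with period 10.
(342 - 1) mod 10 = 1, so a_{342} = a_2 = 14.

14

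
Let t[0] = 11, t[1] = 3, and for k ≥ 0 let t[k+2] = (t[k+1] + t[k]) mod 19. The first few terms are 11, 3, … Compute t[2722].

12

Listing terms: t[0] = 11, t[1] = 3, t[2] = 14, t[3] = 17, t[4] = 12, t[5] = 10, t[6] = 3, t[7] = 13, t[8] = 16, t[9] = 10, t[10] = 7, t[11] = 17, t[12] = 5, t[13] = 3, t[14] = 8, t[15] = 11, t[16] = 0, t[17] = 11, t[18] = 11, t[19] = 3.
Since (t[18], t[19]) = (t[0], t[1]) = (11, 3) (two consecutive terms determine the rest), the sequence is periodic with period 18.
(2722 - 0) mod 18 = 4, so t[2722] = t[4] = 12.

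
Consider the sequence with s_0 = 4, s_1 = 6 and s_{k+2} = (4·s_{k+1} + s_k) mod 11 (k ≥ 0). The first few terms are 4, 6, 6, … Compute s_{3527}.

1

We have s_0 = 4, s_1 = 6, s_2 = 6, s_3 = 8, s_4 = 5, s_5 = 6, s_6 = 7, s_7 = 1, s_8 = 0, s_9 = 1, s_{10} = 4, s_{11} = 6.
Since (s_{10}, s_{11}) = (s_0, s_1) = (4, 6) (two consecutive terms determine the rest), the sequence is periodic with period 10.
(3527 - 0) mod 10 = 7, so s_{3527} = s_7 = 1.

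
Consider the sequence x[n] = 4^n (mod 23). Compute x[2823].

8

x[1] = 4; x[2] = 16; x[3] = 18; x[4] = 3; x[5] = 12; x[6] = 2; x[7] = 8; x[8] = 9; x[9] = 13; x[10] = 6; x[11] = 1; x[12] = 4.
Since x[12] = x[1] = 4, the sequence is periodic with period 11.
(2823 - 1) mod 11 = 6, so x[2823] = x[7] = 8.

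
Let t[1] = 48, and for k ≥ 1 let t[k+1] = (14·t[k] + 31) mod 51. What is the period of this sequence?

Listing terms: t[1] = 48,  t[2] = 40,  t[3] = 30,  t[4] = 43,  t[5] = 21,  t[6] = 19,  t[7] = 42,  t[8] = 7,  t[9] = 27,  t[10] = 1,  t[11] = 45,  t[12] = 49,  t[13] = 3,  t[14] = 22,  t[15] = 33,  t[16] = 34,  t[17] = 48.
The sequence repeats with period 16.

16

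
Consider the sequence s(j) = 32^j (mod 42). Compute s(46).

s(1) = 32,  s(2) = 16,  s(3) = 8,  s(4) = 4,  s(5) = 2,  s(6) = 22,  s(7) = 32.
The sequence repeats with period 6.
So s(46) = s(1 + ((46-1) mod 6)) = s(4) = 4.

4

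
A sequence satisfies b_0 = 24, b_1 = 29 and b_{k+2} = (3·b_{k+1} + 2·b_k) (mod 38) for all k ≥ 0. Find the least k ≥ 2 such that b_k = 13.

We have b_0 = 24; b_1 = 29; b_2 = 21; b_3 = 7; b_4 = 25; b_5 = 13; b_6 = 13; b_7 = 27; b_8 = 31; b_9 = 33; b_{10} = 9; b_{11} = 17; b_{12} = 31; b_{13} = 13; b_{14} = 25; b_{15} = 25; b_{16} = 11; b_{17} = 7; b_{18} = 5; b_{19} = 29; b_{20} = 21.
Since (b_{19}, b_{20}) = (b_1, b_2) = (29, 21) (two consecutive terms determine the rest), the sequence is eventually periodic: after a pre-period of length 1 it cycles with period 18.
The value 13 first appears (with k ≥ 2) at b_5.

5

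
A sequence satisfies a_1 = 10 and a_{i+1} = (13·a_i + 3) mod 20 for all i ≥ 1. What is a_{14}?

We have a_1 = 10; a_2 = 13; a_3 = 12; a_4 = 19; a_5 = 10.
Since a_5 = a_1 = 10, the sequence is periodic with period 4.
So a_{14} = a_{1 + ((14-1) mod 4)} = a_2 = 13.

13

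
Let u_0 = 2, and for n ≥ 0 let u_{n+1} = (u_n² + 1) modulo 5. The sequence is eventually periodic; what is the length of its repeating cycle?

3

Listing terms: u_0 = 2, u_1 = 0, u_2 = 1, u_3 = 2.
The sequence repeats with period 3.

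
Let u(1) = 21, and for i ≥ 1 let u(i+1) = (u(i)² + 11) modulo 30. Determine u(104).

u(1) = 21; u(2) = 2; u(3) = 15; u(4) = 26; u(5) = 27; u(6) = 20; u(7) = 21.
Since u(7) = u(1) = 21, the sequence is periodic with period 6.
So u(104) = u(1 + ((104-1) mod 6)) = u(2) = 2.

2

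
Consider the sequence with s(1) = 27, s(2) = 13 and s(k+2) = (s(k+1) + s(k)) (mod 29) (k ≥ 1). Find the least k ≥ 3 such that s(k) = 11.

3

Listing terms: s(1) = 27; s(2) = 13; s(3) = 11; s(4) = 24; s(5) = 6; s(6) = 1; s(7) = 7; s(8) = 8; s(9) = 15; s(10) = 23; s(11) = 9; s(12) = 3; s(13) = 12; s(14) = 15; s(15) = 27; s(16) = 13.
The sequence repeats with period 14.
The value 11 first appears (with k ≥ 3) at s(3).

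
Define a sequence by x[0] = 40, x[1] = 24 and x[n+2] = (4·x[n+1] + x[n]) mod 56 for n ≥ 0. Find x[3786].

32

Listing terms: x[0] = 40,  x[1] = 24,  x[2] = 24,  x[3] = 8,  x[4] = 0,  x[5] = 8,  x[6] = 32,  x[7] = 24,  x[8] = 16,  x[9] = 32,  x[10] = 32,  x[11] = 48,  x[12] = 0,  x[13] = 48,  x[14] = 24,  x[15] = 32,  x[16] = 40,  x[17] = 24.
The sequence repeats with period 16.
(3786 - 0) mod 16 = 10, so x[3786] = x[10] = 32.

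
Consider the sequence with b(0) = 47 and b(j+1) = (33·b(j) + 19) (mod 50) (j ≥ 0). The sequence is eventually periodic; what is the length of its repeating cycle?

20

b(0) = 47; b(1) = 20; b(2) = 29; b(3) = 26; b(4) = 27; b(5) = 10; b(6) = 49; b(7) = 36; b(8) = 7; b(9) = 0; b(10) = 19; b(11) = 46; b(12) = 37; b(13) = 40; b(14) = 39; b(15) = 6; b(16) = 17; b(17) = 30; b(18) = 9; b(19) = 16; b(20) = 47.
The sequence repeats with period 20.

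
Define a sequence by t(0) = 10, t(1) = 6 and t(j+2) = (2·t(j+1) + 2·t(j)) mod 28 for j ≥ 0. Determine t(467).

12

We have t(0) = 10; t(1) = 6; t(2) = 4; t(3) = 20; t(4) = 20; t(5) = 24; t(6) = 4; t(7) = 0; t(8) = 8; t(9) = 16; t(10) = 20; t(11) = 16; t(12) = 16; t(13) = 8; t(14) = 20; t(15) = 0; t(16) = 12; t(17) = 24; t(18) = 16; t(19) = 24; t(20) = 24; t(21) = 12; t(22) = 16; t(23) = 0; t(24) = 4; t(25) = 8; t(26) = 24; t(27) = 8; t(28) = 8; t(29) = 4; t(30) = 24; t(31) = 0; t(32) = 20; t(33) = 12; t(34) = 8; t(35) = 12; t(36) = 12; t(37) = 20; t(38) = 8; t(39) = 0; t(40) = 16; t(41) = 4; t(42) = 12; t(43) = 4; t(44) = 4; t(45) = 16; t(46) = 12; t(47) = 0; t(48) = 24; t(49) = 20; t(50) = 4; t(51) = 20.
Since (t(50), t(51)) = (t(2), t(3)) = (4, 20) (two consecutive terms determine the rest), the sequence is eventually periodic: after a pre-period of length 2 it cycles with period 48.
For j ≥ 2, t(j) depends only on (j - 2) mod 48. (467 - 2) mod 48 = 33, so t(467) = t(35) = 12.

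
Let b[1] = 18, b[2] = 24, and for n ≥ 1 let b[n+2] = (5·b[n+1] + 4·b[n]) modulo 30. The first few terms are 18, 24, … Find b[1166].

Listing terms: b[1] = 18, b[2] = 24, b[3] = 12, b[4] = 6, b[5] = 18, b[6] = 24.
Since (b[5], b[6]) = (b[1], b[2]) = (18, 24) (two consecutive terms determine the rest), the sequence is periodic with period 4.
(1166 - 1) mod 4 = 1, so b[1166] = b[2] = 24.

24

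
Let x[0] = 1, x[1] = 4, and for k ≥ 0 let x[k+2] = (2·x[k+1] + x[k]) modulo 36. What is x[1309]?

Computing terms: x[0] = 1; x[1] = 4; x[2] = 9; x[3] = 22; x[4] = 17; x[5] = 20; x[6] = 21; x[7] = 26; x[8] = 1; x[9] = 28; x[10] = 21; x[11] = 34; x[12] = 17; x[13] = 32; x[14] = 9; x[15] = 14; x[16] = 1; x[17] = 16; x[18] = 33; x[19] = 10; x[20] = 17; x[21] = 8; x[22] = 33; x[23] = 2; x[24] = 1; x[25] = 4.
The sequence repeats with period 24.
So x[1309] = x[0 + ((1309-0) mod 24)] = x[13] = 32.

32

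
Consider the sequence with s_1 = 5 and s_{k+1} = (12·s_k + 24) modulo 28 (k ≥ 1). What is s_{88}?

Listing terms: s_1 = 5; s_2 = 0; s_3 = 24; s_4 = 4; s_5 = 16; s_6 = 20; s_7 = 12; s_8 = 0.
Since s_8 = s_2 = 0, the sequence is eventually periodic: after a pre-period of length 1 it cycles with period 6.
For k ≥ 2, s_k depends only on (k - 2) mod 6. (88 - 2) mod 6 = 2, so s_{88} = s_4 = 4.

4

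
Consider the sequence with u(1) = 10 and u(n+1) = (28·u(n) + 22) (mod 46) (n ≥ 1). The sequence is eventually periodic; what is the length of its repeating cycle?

22

u(1) = 10; u(2) = 26; u(3) = 14; u(4) = 0; u(5) = 22; u(6) = 40; u(7) = 38; u(8) = 28; u(9) = 24; u(10) = 4; u(11) = 42; u(12) = 2; u(13) = 32; u(14) = 44; u(15) = 12; u(16) = 36; u(17) = 18; u(18) = 20; u(19) = 30; u(20) = 34; u(21) = 8; u(22) = 16; u(23) = 10.
Since u(23) = u(1) = 10, the sequence is periodic with period 22.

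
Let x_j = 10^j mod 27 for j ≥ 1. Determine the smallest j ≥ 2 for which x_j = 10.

Computing terms: x_1 = 10, x_2 = 19, x_3 = 1, x_4 = 10.
The sequence repeats with period 3.
The value 10 next appears (with j ≥ 2) at x_4.

4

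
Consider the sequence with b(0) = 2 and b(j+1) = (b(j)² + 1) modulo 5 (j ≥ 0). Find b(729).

b(0) = 2,  b(1) = 0,  b(2) = 1,  b(3) = 2.
Since b(3) = b(0) = 2, the sequence is periodic with period 3.
So b(729) = b(0 + ((729-0) mod 3)) = b(0) = 2.

2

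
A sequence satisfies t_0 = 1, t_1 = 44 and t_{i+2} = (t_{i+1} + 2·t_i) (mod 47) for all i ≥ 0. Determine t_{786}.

Listing terms: t_0 = 1, t_1 = 44, t_2 = 46, t_3 = 40, t_4 = 38, t_5 = 24, t_6 = 6, t_7 = 7, t_8 = 19, t_9 = 33, t_{10} = 24, t_{11} = 43, t_{12} = 44, t_{13} = 36, t_{14} = 30, t_{15} = 8, t_{16} = 21, t_{17} = 37, t_{18} = 32, t_{19} = 12, t_{20} = 29, t_{21} = 6, t_{22} = 17, t_{23} = 29, t_{24} = 16, t_{25} = 27, t_{26} = 12, t_{27} = 19, t_{28} = 43, t_{29} = 34, t_{30} = 26, t_{31} = 0, t_{32} = 5, t_{33} = 5, t_{34} = 15, t_{35} = 25, t_{36} = 8, t_{37} = 11, t_{38} = 27, t_{39} = 2, t_{40} = 9, t_{41} = 13, t_{42} = 31, t_{43} = 10, t_{44} = 25, t_{45} = 45, t_{46} = 1, t_{47} = 44.
Since (t_{46}, t_{47}) = (t_0, t_1) = (1, 44) (two consecutive terms determine the rest), the sequence is periodic with period 46.
(786 - 0) mod 46 = 4, so t_{786} = t_4 = 38.

38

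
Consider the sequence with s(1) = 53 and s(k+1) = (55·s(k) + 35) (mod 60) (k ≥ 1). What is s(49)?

5

We have s(1) = 53, s(2) = 10, s(3) = 45, s(4) = 50, s(5) = 25, s(6) = 30, s(7) = 5, s(8) = 10.
Since s(8) = s(2) = 10, the sequence is eventually periodic: after a pre-period of length 1 it cycles with period 6.
For k ≥ 2, s(k) depends only on (k - 2) mod 6. (49 - 2) mod 6 = 5, so s(49) = s(7) = 5.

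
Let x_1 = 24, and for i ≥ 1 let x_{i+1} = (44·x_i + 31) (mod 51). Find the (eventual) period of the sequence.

Listing terms: x_1 = 24, x_2 = 16, x_3 = 21, x_4 = 37, x_5 = 27, x_6 = 46, x_7 = 15, x_8 = 28, x_9 = 39, x_{10} = 13, x_{11} = 42, x_{12} = 43, x_{13} = 36, x_{14} = 34, x_{15} = 48, x_{16} = 1, x_{17} = 24.
Since x_{17} = x_1 = 24, the sequence is periodic with period 16.

16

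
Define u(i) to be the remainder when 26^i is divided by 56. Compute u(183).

48

Computing terms: u(0) = 1; u(1) = 26; u(2) = 4; u(3) = 48; u(4) = 16; u(5) = 24; u(6) = 8; u(7) = 40; u(8) = 32; u(9) = 48.
Since u(9) = u(3) = 48, the sequence is eventually periodic: after a pre-period of length 3 it cycles with period 6.
For i ≥ 3, u(i) depends only on (i - 3) mod 6. (183 - 3) mod 6 = 0, so u(183) = u(3) = 48.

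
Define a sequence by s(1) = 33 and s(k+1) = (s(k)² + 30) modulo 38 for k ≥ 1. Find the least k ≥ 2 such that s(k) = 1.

Listing terms: s(1) = 33, s(2) = 17, s(3) = 15, s(4) = 27, s(5) = 37, s(6) = 31, s(7) = 3, s(8) = 1, s(9) = 31.
Since s(9) = s(6) = 31, the sequence is eventually periodic: after a pre-period of length 5 it cycles with period 3.
The value 1 first appears (with k ≥ 2) at s(8).

8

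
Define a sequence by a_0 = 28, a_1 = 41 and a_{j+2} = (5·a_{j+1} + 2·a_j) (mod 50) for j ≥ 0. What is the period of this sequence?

We have a_0 = 28; a_1 = 41; a_2 = 11; a_3 = 37; a_4 = 7; a_5 = 9; a_6 = 9; a_7 = 13; a_8 = 33; a_9 = 41; a_{10} = 21; a_{11} = 37; a_{12} = 27; a_{13} = 9; a_{14} = 49; a_{15} = 13; a_{16} = 13; a_{17} = 41; a_{18} = 31; a_{19} = 37; a_{20} = 47; a_{21} = 9; a_{22} = 39; a_{23} = 13; a_{24} = 43; a_{25} = 41; a_{26} = 41; a_{27} = 37; a_{28} = 17; a_{29} = 9; a_{30} = 29; a_{31} = 13; a_{32} = 23; a_{33} = 41; a_{34} = 1; a_{35} = 37; a_{36} = 37; a_{37} = 9; a_{38} = 19; a_{39} = 13; a_{40} = 3; a_{41} = 41; a_{42} = 11.
Since (a_{41}, a_{42}) = (a_1, a_2) = (41, 11) (two consecutive terms determine the rest), the sequence is eventually periodic: after a pre-period of length 1 it cycles with period 40.

40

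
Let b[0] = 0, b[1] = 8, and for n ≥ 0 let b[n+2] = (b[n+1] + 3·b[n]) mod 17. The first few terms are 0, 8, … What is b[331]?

10

b[0] = 0; b[1] = 8; b[2] = 8; b[3] = 15; b[4] = 5; b[5] = 16; b[6] = 14; b[7] = 11; b[8] = 2; b[9] = 1; b[10] = 7; b[11] = 10; b[12] = 14; b[13] = 10; b[14] = 1; b[15] = 14; b[16] = 0; b[17] = 8.
The sequence repeats with period 16.
So b[331] = b[0 + ((331-0) mod 16)] = b[11] = 10.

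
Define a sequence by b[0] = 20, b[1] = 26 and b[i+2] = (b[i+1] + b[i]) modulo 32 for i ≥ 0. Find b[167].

6

We have b[0] = 20; b[1] = 26; b[2] = 14; b[3] = 8; b[4] = 22; b[5] = 30; b[6] = 20; b[7] = 18; b[8] = 6; b[9] = 24; b[10] = 30; b[11] = 22; b[12] = 20; b[13] = 10; b[14] = 30; b[15] = 8; b[16] = 6; b[17] = 14; b[18] = 20; b[19] = 2; b[20] = 22; b[21] = 24; b[22] = 14; b[23] = 6; b[24] = 20; b[25] = 26.
Since (b[24], b[25]) = (b[0], b[1]) = (20, 26) (two consecutive terms determine the rest), the sequence is periodic with period 24.
So b[167] = b[0 + ((167-0) mod 24)] = b[23] = 6.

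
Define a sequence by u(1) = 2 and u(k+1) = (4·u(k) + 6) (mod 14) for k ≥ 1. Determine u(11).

We have u(1) = 2, u(2) = 0, u(3) = 6, u(4) = 2.
Since u(4) = u(1) = 2, the sequence is periodic with period 3.
(11 - 1) mod 3 = 1, so u(11) = u(2) = 0.

0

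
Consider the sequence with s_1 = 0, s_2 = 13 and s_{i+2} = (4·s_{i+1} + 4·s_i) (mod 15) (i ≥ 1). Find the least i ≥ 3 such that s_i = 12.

Computing terms: s_1 = 0, s_2 = 13, s_3 = 7, s_4 = 5, s_5 = 3, s_6 = 2, s_7 = 5, s_8 = 13, s_9 = 12, s_{10} = 10, s_{11} = 13, s_{12} = 2, s_{13} = 0, s_{14} = 8, s_{15} = 2, s_{16} = 10, s_{17} = 3, s_{18} = 7, s_{19} = 10, s_{20} = 8, s_{21} = 12, s_{22} = 5, s_{23} = 8, s_{24} = 7, s_{25} = 0, s_{26} = 13.
Since (s_{25}, s_{26}) = (s_1, s_2) = (0, 13) (two consecutive terms determine the rest), the sequence is periodic with period 24.
The value 12 first appears (with i ≥ 3) at s_9.

9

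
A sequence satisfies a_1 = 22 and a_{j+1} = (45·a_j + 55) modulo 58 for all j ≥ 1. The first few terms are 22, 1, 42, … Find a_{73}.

42

Listing terms: a_1 = 22,  a_2 = 1,  a_3 = 42,  a_4 = 31,  a_5 = 0,  a_6 = 55,  a_7 = 36,  a_8 = 51,  a_9 = 30,  a_{10} = 13,  a_{11} = 2,  a_{12} = 29,  a_{13} = 26,  a_{14} = 7,  a_{15} = 22.
Since a_{15} = a_1 = 22, the sequence is periodic with period 14.
So a_{73} = a_{1 + ((73-1) mod 14)} = a_3 = 42.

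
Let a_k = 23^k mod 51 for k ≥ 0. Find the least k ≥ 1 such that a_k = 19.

We have a_0 = 1,  a_1 = 23,  a_2 = 19,  a_3 = 29,  a_4 = 4,  a_5 = 41,  a_6 = 25,  a_7 = 14,  a_8 = 16,  a_9 = 11,  a_{10} = 49,  a_{11} = 5,  a_{12} = 13,  a_{13} = 44,  a_{14} = 43,  a_{15} = 20,  a_{16} = 1.
The sequence repeats with period 16.
The value 19 first appears (with k ≥ 1) at a_2.

2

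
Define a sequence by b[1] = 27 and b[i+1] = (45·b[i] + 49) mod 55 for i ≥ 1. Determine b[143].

44

Listing terms: b[1] = 27; b[2] = 54; b[3] = 4; b[4] = 9; b[5] = 14; b[6] = 19; b[7] = 24; b[8] = 29; b[9] = 34; b[10] = 39; b[11] = 44; b[12] = 49; b[13] = 54.
Since b[13] = b[2] = 54, the sequence is eventually periodic: after a pre-period of length 1 it cycles with period 11.
For i ≥ 2, b[i] depends only on (i - 2) mod 11. (143 - 2) mod 11 = 9, so b[143] = b[11] = 44.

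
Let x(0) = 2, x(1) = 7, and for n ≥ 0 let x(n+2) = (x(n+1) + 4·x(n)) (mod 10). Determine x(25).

7

x(0) = 2; x(1) = 7; x(2) = 5; x(3) = 3; x(4) = 3; x(5) = 5; x(6) = 7; x(7) = 7; x(8) = 5.
Since (x(7), x(8)) = (x(1), x(2)) = (7, 5) (two consecutive terms determine the rest), the sequence is eventually periodic: after a pre-period of length 1 it cycles with period 6.
For n ≥ 1, x(n) depends only on (n - 1) mod 6. (25 - 1) mod 6 = 0, so x(25) = x(1) = 7.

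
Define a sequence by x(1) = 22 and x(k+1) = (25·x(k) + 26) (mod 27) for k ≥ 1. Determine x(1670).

x(1) = 22,  x(2) = 9,  x(3) = 8,  x(4) = 10,  x(5) = 6,  x(6) = 14,  x(7) = 25,  x(8) = 3,  x(9) = 20,  x(10) = 13,  x(11) = 0,  x(12) = 26,  x(13) = 1,  x(14) = 24,  x(15) = 5,  x(16) = 16,  x(17) = 21,  x(18) = 11,  x(19) = 4,  x(20) = 18,  x(21) = 17,  x(22) = 19,  x(23) = 15,  x(24) = 23,  x(25) = 7,  x(26) = 12,  x(27) = 2,  x(28) = 22.
Since x(28) = x(1) = 22, the sequence is periodic with period 27.
(1670 - 1) mod 27 = 22, so x(1670) = x(23) = 15.

15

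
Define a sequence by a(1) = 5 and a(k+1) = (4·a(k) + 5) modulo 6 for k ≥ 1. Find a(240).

3

Computing terms: a(1) = 5; a(2) = 1; a(3) = 3; a(4) = 5.
The sequence repeats with period 3.
So a(240) = a(1 + ((240-1) mod 3)) = a(3) = 3.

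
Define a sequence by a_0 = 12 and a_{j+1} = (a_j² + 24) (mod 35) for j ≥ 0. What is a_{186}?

a_0 = 12,  a_1 = 28,  a_2 = 3,  a_3 = 33,  a_4 = 28.
Since a_4 = a_1 = 28, the sequence is eventually periodic: after a pre-period of length 1 it cycles with period 3.
For j ≥ 1, a_j depends only on (j - 1) mod 3. (186 - 1) mod 3 = 2, so a_{186} = a_3 = 33.

33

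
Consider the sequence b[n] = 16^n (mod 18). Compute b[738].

10

We have b[0] = 1, b[1] = 16, b[2] = 4, b[3] = 10, b[4] = 16.
Since b[4] = b[1] = 16, the sequence is eventually periodic: after a pre-period of length 1 it cycles with period 3.
For n ≥ 1, b[n] depends only on (n - 1) mod 3. (738 - 1) mod 3 = 2, so b[738] = b[3] = 10.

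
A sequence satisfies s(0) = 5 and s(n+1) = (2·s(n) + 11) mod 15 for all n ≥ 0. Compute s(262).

8

Listing terms: s(0) = 5,  s(1) = 6,  s(2) = 8,  s(3) = 12,  s(4) = 5.
The sequence repeats with period 4.
(262 - 0) mod 4 = 2, so s(262) = s(2) = 8.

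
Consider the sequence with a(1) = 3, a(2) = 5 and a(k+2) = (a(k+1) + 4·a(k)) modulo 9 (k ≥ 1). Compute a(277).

6

Computing terms: a(1) = 3,  a(2) = 5,  a(3) = 8,  a(4) = 1,  a(5) = 6,  a(6) = 1,  a(7) = 7,  a(8) = 2,  a(9) = 3,  a(10) = 2,  a(11) = 5,  a(12) = 4,  a(13) = 6,  a(14) = 4,  a(15) = 1,  a(16) = 8,  a(17) = 3,  a(18) = 8,  a(19) = 2,  a(20) = 7,  a(21) = 6,  a(22) = 7,  a(23) = 4,  a(24) = 5,  a(25) = 3,  a(26) = 5.
The sequence repeats with period 24.
(277 - 1) mod 24 = 12, so a(277) = a(13) = 6.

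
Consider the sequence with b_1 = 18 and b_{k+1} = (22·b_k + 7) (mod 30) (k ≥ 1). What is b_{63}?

23

We have b_1 = 18; b_2 = 13; b_3 = 23; b_4 = 3; b_5 = 13.
Since b_5 = b_2 = 13, the sequence is eventually periodic: after a pre-period of length 1 it cycles with period 3.
For k ≥ 2, b_k depends only on (k - 2) mod 3. (63 - 2) mod 3 = 1, so b_{63} = b_3 = 23.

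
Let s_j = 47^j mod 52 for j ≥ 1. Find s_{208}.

Listing terms: s_1 = 47,  s_2 = 25,  s_3 = 31,  s_4 = 1,  s_5 = 47.
The sequence repeats with period 4.
(208 - 1) mod 4 = 3, so s_{208} = s_4 = 1.

1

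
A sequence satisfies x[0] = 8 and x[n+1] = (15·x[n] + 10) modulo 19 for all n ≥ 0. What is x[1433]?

1

We have x[0] = 8, x[1] = 16, x[2] = 3, x[3] = 17, x[4] = 18, x[5] = 14, x[6] = 11, x[7] = 4, x[8] = 13, x[9] = 15, x[10] = 7, x[11] = 1, x[12] = 6, x[13] = 5, x[14] = 9, x[15] = 12, x[16] = 0, x[17] = 10, x[18] = 8.
Since x[18] = x[0] = 8, the sequence is periodic with period 18.
(1433 - 0) mod 18 = 11, so x[1433] = x[11] = 1.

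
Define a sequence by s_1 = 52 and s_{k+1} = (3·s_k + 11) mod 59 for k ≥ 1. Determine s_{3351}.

We have s_1 = 52,  s_2 = 49,  s_3 = 40,  s_4 = 13,  s_5 = 50,  s_6 = 43,  s_7 = 22,  s_8 = 18,  s_9 = 6,  s_{10} = 29,  s_{11} = 39,  s_{12} = 10,  s_{13} = 41,  s_{14} = 16,  s_{15} = 0,  s_{16} = 11,  s_{17} = 44,  s_{18} = 25,  s_{19} = 27,  s_{20} = 33,  s_{21} = 51,  s_{22} = 46,  s_{23} = 31,  s_{24} = 45,  s_{25} = 28,  s_{26} = 36,  s_{27} = 1,  s_{28} = 14,  s_{29} = 53,  s_{30} = 52.
Since s_{30} = s_1 = 52, the sequence is periodic with period 29.
(3351 - 1) mod 29 = 15, so s_{3351} = s_{16} = 11.

11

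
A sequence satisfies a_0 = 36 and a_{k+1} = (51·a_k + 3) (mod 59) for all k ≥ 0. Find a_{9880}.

25

a_0 = 36,  a_1 = 10,  a_2 = 41,  a_3 = 29,  a_4 = 7,  a_5 = 6,  a_6 = 14,  a_7 = 9,  a_8 = 49,  a_9 = 24,  a_{10} = 47,  a_{11} = 40,  a_{12} = 37,  a_{13} = 2,  a_{14} = 46,  a_{15} = 48,  a_{16} = 32,  a_{17} = 42,  a_{18} = 21,  a_{19} = 12,  a_{20} = 25,  a_{21} = 39,  a_{22} = 45,  a_{23} = 56,  a_{24} = 27,  a_{25} = 23,  a_{26} = 55,  a_{27} = 35,  a_{28} = 18,  a_{29} = 36.
The sequence repeats with period 29.
So a_{9880} = a_{0 + ((9880-0) mod 29)} = a_{20} = 25.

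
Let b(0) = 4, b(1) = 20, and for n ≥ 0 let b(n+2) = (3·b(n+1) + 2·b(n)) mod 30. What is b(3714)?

Computing terms: b(0) = 4; b(1) = 20; b(2) = 8; b(3) = 4; b(4) = 28; b(5) = 2; b(6) = 2; b(7) = 10; b(8) = 4; b(9) = 2; b(10) = 14; b(11) = 16; b(12) = 16; b(13) = 20; b(14) = 2; b(15) = 16; b(16) = 22; b(17) = 8; b(18) = 8; b(19) = 10; b(20) = 16; b(21) = 8; b(22) = 26; b(23) = 4; b(24) = 4; b(25) = 20.
The sequence repeats with period 24.
So b(3714) = b(0 + ((3714-0) mod 24)) = b(18) = 8.

8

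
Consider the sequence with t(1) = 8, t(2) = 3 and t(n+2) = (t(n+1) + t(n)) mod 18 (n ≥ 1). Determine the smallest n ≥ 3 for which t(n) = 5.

9

Listing terms: t(1) = 8, t(2) = 3, t(3) = 11, t(4) = 14, t(5) = 7, t(6) = 3, t(7) = 10, t(8) = 13, t(9) = 5, t(10) = 0, t(11) = 5, t(12) = 5, t(13) = 10, t(14) = 15, t(15) = 7, t(16) = 4, t(17) = 11, t(18) = 15, t(19) = 8, t(20) = 5, t(21) = 13, t(22) = 0, t(23) = 13, t(24) = 13, t(25) = 8, t(26) = 3.
The sequence repeats with period 24.
The value 5 first appears (with n ≥ 3) at t(9).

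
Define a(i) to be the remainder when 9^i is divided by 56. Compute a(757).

Computing terms: a(1) = 9, a(2) = 25, a(3) = 1, a(4) = 9.
The sequence repeats with period 3.
So a(757) = a(1 + ((757-1) mod 3)) = a(1) = 9.

9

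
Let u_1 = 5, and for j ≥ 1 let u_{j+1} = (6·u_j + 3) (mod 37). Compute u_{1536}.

25

Computing terms: u_1 = 5; u_2 = 33; u_3 = 16; u_4 = 25; u_5 = 5.
The sequence repeats with period 4.
(1536 - 1) mod 4 = 3, so u_{1536} = u_4 = 25.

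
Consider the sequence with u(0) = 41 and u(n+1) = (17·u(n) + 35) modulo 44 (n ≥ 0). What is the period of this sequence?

20

Computing terms: u(0) = 41, u(1) = 28, u(2) = 27, u(3) = 10, u(4) = 29, u(5) = 0, u(6) = 35, u(7) = 14, u(8) = 9, u(9) = 12, u(10) = 19, u(11) = 6, u(12) = 5, u(13) = 32, u(14) = 7, u(15) = 22, u(16) = 13, u(17) = 36, u(18) = 31, u(19) = 34, u(20) = 41.
The sequence repeats with period 20.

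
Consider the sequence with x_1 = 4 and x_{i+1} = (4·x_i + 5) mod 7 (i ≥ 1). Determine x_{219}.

Listing terms: x_1 = 4,  x_2 = 0,  x_3 = 5,  x_4 = 4.
The sequence repeats with period 3.
(219 - 1) mod 3 = 2, so x_{219} = x_3 = 5.

5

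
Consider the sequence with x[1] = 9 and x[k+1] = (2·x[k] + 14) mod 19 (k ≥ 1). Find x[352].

Computing terms: x[1] = 9, x[2] = 13, x[3] = 2, x[4] = 18, x[5] = 12, x[6] = 0, x[7] = 14, x[8] = 4, x[9] = 3, x[10] = 1, x[11] = 16, x[12] = 8, x[13] = 11, x[14] = 17, x[15] = 10, x[16] = 15, x[17] = 6, x[18] = 7, x[19] = 9.
Since x[19] = x[1] = 9, the sequence is periodic with period 18.
(352 - 1) mod 18 = 9, so x[352] = x[10] = 1.

1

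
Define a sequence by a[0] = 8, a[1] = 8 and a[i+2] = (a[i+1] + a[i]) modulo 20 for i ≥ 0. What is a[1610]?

We have a[0] = 8, a[1] = 8, a[2] = 16, a[3] = 4, a[4] = 0, a[5] = 4, a[6] = 4, a[7] = 8, a[8] = 12, a[9] = 0, a[10] = 12, a[11] = 12, a[12] = 4, a[13] = 16, a[14] = 0, a[15] = 16, a[16] = 16, a[17] = 12, a[18] = 8, a[19] = 0, a[20] = 8, a[21] = 8.
Since (a[20], a[21]) = (a[0], a[1]) = (8, 8) (two consecutive terms determine the rest), the sequence is periodic with period 20.
So a[1610] = a[0 + ((1610-0) mod 20)] = a[10] = 12.

12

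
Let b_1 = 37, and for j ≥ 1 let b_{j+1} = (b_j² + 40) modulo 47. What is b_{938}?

We have b_1 = 37, b_2 = 46, b_3 = 41, b_4 = 29, b_5 = 35, b_6 = 43, b_7 = 9, b_8 = 27, b_9 = 17, b_{10} = 0, b_{11} = 40, b_{12} = 42, b_{13} = 18, b_{14} = 35.
Since b_{14} = b_5 = 35, the sequence is eventually periodic: after a pre-period of length 4 it cycles with period 9.
For j ≥ 5, b_j depends only on (j - 5) mod 9. (938 - 5) mod 9 = 6, so b_{938} = b_{11} = 40.

40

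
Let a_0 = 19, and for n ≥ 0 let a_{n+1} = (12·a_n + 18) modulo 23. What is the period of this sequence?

a_0 = 19,  a_1 = 16,  a_2 = 3,  a_3 = 8,  a_4 = 22,  a_5 = 6,  a_6 = 21,  a_7 = 17,  a_8 = 15,  a_9 = 14,  a_{10} = 2,  a_{11} = 19.
The sequence repeats with period 11.

11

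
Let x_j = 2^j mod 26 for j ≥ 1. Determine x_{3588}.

14

Listing terms: x_1 = 2; x_2 = 4; x_3 = 8; x_4 = 16; x_5 = 6; x_6 = 12; x_7 = 24; x_8 = 22; x_9 = 18; x_{10} = 10; x_{11} = 20; x_{12} = 14; x_{13} = 2.
The sequence repeats with period 12.
So x_{3588} = x_{1 + ((3588-1) mod 12)} = x_{12} = 14.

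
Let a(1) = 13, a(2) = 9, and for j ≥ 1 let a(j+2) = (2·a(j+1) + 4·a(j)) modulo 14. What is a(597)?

Computing terms: a(1) = 13,  a(2) = 9,  a(3) = 0,  a(4) = 8,  a(5) = 2,  a(6) = 8,  a(7) = 10,  a(8) = 10,  a(9) = 4,  a(10) = 6,  a(11) = 0,  a(12) = 10,  a(13) = 6,  a(14) = 10,  a(15) = 2,  a(16) = 2,  a(17) = 12,  a(18) = 4,  a(19) = 0,  a(20) = 2,  a(21) = 4,  a(22) = 2,  a(23) = 6,  a(24) = 6,  a(25) = 8,  a(26) = 12,  a(27) = 0,  a(28) = 6,  a(29) = 12,  a(30) = 6,  a(31) = 4,  a(32) = 4,  a(33) = 10,  a(34) = 8,  a(35) = 0,  a(36) = 4,  a(37) = 8,  a(38) = 4,  a(39) = 12,  a(40) = 12,  a(41) = 2,  a(42) = 10,  a(43) = 0,  a(44) = 12,  a(45) = 10,  a(46) = 12,  a(47) = 8,  a(48) = 8,  a(49) = 6,  a(50) = 2,  a(51) = 0,  a(52) = 8.
Since (a(51), a(52)) = (a(3), a(4)) = (0, 8) (two consecutive terms determine the rest), the sequence is eventually periodic: after a pre-period of length 2 it cycles with period 48.
For j ≥ 3, a(j) depends only on (j - 3) mod 48. (597 - 3) mod 48 = 18, so a(597) = a(21) = 4.

4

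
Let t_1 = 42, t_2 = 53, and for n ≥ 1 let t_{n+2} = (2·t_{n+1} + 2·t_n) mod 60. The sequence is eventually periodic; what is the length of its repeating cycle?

Computing terms: t_1 = 42; t_2 = 53; t_3 = 10; t_4 = 6; t_5 = 32; t_6 = 16; t_7 = 36; t_8 = 44; t_9 = 40; t_{10} = 48; t_{11} = 56; t_{12} = 28; t_{13} = 48; t_{14} = 32; t_{15} = 40; t_{16} = 24; t_{17} = 8; t_{18} = 4; t_{19} = 24; t_{20} = 56; t_{21} = 40; t_{22} = 12; t_{23} = 44; t_{24} = 52; t_{25} = 12; t_{26} = 8; t_{27} = 40; t_{28} = 36; t_{29} = 32; t_{30} = 16.
Since (t_{29}, t_{30}) = (t_5, t_6) = (32, 16) (two consecutive terms determine the rest), the sequence is eventually periodic: after a pre-period of length 4 it cycles with period 24.

24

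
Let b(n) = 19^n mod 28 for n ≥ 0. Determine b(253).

19

We have b(0) = 1; b(1) = 19; b(2) = 25; b(3) = 27; b(4) = 9; b(5) = 3; b(6) = 1.
The sequence repeats with period 6.
(253 - 0) mod 6 = 1, so b(253) = b(1) = 19.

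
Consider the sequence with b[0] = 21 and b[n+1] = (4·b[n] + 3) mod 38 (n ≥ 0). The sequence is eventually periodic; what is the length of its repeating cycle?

Computing terms: b[0] = 21, b[1] = 11, b[2] = 9, b[3] = 1, b[4] = 7, b[5] = 31, b[6] = 13, b[7] = 17, b[8] = 33, b[9] = 21.
Since b[9] = b[0] = 21, the sequence is periodic with period 9.

9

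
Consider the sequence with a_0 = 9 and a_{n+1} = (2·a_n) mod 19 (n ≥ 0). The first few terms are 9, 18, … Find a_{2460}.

Listing terms: a_0 = 9, a_1 = 18, a_2 = 17, a_3 = 15, a_4 = 11, a_5 = 3, a_6 = 6, a_7 = 12, a_8 = 5, a_9 = 10, a_{10} = 1, a_{11} = 2, a_{12} = 4, a_{13} = 8, a_{14} = 16, a_{15} = 13, a_{16} = 7, a_{17} = 14, a_{18} = 9.
The sequence repeats with period 18.
(2460 - 0) mod 18 = 12, so a_{2460} = a_{12} = 4.

4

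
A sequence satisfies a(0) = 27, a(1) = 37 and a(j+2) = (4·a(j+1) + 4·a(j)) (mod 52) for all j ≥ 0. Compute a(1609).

Computing terms: a(0) = 27, a(1) = 37, a(2) = 48, a(3) = 28, a(4) = 44, a(5) = 28, a(6) = 28, a(7) = 16, a(8) = 20, a(9) = 40, a(10) = 32, a(11) = 28, a(12) = 32, a(13) = 32, a(14) = 48, a(15) = 8, a(16) = 16, a(17) = 44, a(18) = 32, a(19) = 44, a(20) = 44, a(21) = 40, a(22) = 24, a(23) = 48, a(24) = 28.
Since (a(23), a(24)) = (a(2), a(3)) = (48, 28) (two consecutive terms determine the rest), the sequence is eventually periodic: after a pre-period of length 2 it cycles with period 21.
For j ≥ 2, a(j) depends only on (j - 2) mod 21. (1609 - 2) mod 21 = 11, so a(1609) = a(13) = 32.

32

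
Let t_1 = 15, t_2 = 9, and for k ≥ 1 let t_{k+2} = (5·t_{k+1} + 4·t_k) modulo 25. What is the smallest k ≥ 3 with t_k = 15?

Computing terms: t_1 = 15,  t_2 = 9,  t_3 = 5,  t_4 = 11,  t_5 = 0,  t_6 = 19,  t_7 = 20,  t_8 = 1,  t_9 = 10,  t_{10} = 4,  t_{11} = 10,  t_{12} = 16,  t_{13} = 20,  t_{14} = 14,  t_{15} = 0,  t_{16} = 6,  t_{17} = 5,  t_{18} = 24,  t_{19} = 15,  t_{20} = 21,  t_{21} = 15,  t_{22} = 9.
The sequence repeats with period 20.
The value 15 first appears (with k ≥ 3) at t_{19}.

19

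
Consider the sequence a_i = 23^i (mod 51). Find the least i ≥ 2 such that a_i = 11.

Listing terms: a_1 = 23,  a_2 = 19,  a_3 = 29,  a_4 = 4,  a_5 = 41,  a_6 = 25,  a_7 = 14,  a_8 = 16,  a_9 = 11,  a_{10} = 49,  a_{11} = 5,  a_{12} = 13,  a_{13} = 44,  a_{14} = 43,  a_{15} = 20,  a_{16} = 1,  a_{17} = 23.
Since a_{17} = a_1 = 23, the sequence is periodic with period 16.
The value 11 first appears (with i ≥ 2) at a_9.

9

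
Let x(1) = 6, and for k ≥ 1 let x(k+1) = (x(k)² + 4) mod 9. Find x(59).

x(1) = 6, x(2) = 4, x(3) = 2, x(4) = 8, x(5) = 5, x(6) = 2.
Since x(6) = x(3) = 2, the sequence is eventually periodic: after a pre-period of length 2 it cycles with period 3.
For k ≥ 3, x(k) depends only on (k - 3) mod 3. (59 - 3) mod 3 = 2, so x(59) = x(5) = 5.

5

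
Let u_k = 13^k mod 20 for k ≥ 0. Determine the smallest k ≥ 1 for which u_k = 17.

3

Listing terms: u_0 = 1; u_1 = 13; u_2 = 9; u_3 = 17; u_4 = 1.
The sequence repeats with period 4.
The value 17 first appears (with k ≥ 1) at u_3.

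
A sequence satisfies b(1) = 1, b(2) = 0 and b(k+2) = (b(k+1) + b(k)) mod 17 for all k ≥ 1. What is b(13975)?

b(1) = 1; b(2) = 0; b(3) = 1; b(4) = 1; b(5) = 2; b(6) = 3; b(7) = 5; b(8) = 8; b(9) = 13; b(10) = 4; b(11) = 0; b(12) = 4; b(13) = 4; b(14) = 8; b(15) = 12; b(16) = 3; b(17) = 15; b(18) = 1; b(19) = 16; b(20) = 0; b(21) = 16; b(22) = 16; b(23) = 15; b(24) = 14; b(25) = 12; b(26) = 9; b(27) = 4; b(28) = 13; b(29) = 0; b(30) = 13; b(31) = 13; b(32) = 9; b(33) = 5; b(34) = 14; b(35) = 2; b(36) = 16; b(37) = 1; b(38) = 0.
Since (b(37), b(38)) = (b(1), b(2)) = (1, 0) (two consecutive terms determine the rest), the sequence is periodic with period 36.
(13975 - 1) mod 36 = 6, so b(13975) = b(7) = 5.

5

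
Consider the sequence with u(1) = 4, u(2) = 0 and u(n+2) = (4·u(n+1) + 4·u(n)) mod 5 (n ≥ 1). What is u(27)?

1

Listing terms: u(1) = 4; u(2) = 0; u(3) = 1; u(4) = 4; u(5) = 0.
The sequence repeats with period 3.
So u(27) = u(1 + ((27-1) mod 3)) = u(3) = 1.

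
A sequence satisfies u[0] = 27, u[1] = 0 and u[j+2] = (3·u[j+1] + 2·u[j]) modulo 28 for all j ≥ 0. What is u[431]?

u[0] = 27,  u[1] = 0,  u[2] = 26,  u[3] = 22,  u[4] = 6,  u[5] = 6,  u[6] = 2,  u[7] = 18,  u[8] = 2,  u[9] = 14,  u[10] = 18,  u[11] = 26,  u[12] = 2,  u[13] = 2,  u[14] = 10,  u[15] = 6,  u[16] = 10,  u[17] = 14,  u[18] = 6,  u[19] = 18,  u[20] = 10,  u[21] = 10,  u[22] = 22,  u[23] = 2,  u[24] = 22,  u[25] = 14,  u[26] = 2,  u[27] = 6,  u[28] = 22,  u[29] = 22,  u[30] = 26,  u[31] = 10,  u[32] = 26,  u[33] = 14,  u[34] = 10,  u[35] = 2,  u[36] = 26,  u[37] = 26,  u[38] = 18,  u[39] = 22,  u[40] = 18,  u[41] = 14,  u[42] = 22,  u[43] = 10,  u[44] = 18,  u[45] = 18,  u[46] = 6,  u[47] = 26,  u[48] = 6,  u[49] = 14,  u[50] = 26,  u[51] = 22.
Since (u[50], u[51]) = (u[2], u[3]) = (26, 22) (two consecutive terms determine the rest), the sequence is eventually periodic: after a pre-period of length 2 it cycles with period 48.
For j ≥ 2, u[j] depends only on (j - 2) mod 48. (431 - 2) mod 48 = 45, so u[431] = u[47] = 26.

26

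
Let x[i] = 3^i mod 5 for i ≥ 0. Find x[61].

We have x[0] = 1,  x[1] = 3,  x[2] = 4,  x[3] = 2,  x[4] = 1.
Since x[4] = x[0] = 1, the sequence is periodic with period 4.
(61 - 0) mod 4 = 1, so x[61] = x[1] = 3.

3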